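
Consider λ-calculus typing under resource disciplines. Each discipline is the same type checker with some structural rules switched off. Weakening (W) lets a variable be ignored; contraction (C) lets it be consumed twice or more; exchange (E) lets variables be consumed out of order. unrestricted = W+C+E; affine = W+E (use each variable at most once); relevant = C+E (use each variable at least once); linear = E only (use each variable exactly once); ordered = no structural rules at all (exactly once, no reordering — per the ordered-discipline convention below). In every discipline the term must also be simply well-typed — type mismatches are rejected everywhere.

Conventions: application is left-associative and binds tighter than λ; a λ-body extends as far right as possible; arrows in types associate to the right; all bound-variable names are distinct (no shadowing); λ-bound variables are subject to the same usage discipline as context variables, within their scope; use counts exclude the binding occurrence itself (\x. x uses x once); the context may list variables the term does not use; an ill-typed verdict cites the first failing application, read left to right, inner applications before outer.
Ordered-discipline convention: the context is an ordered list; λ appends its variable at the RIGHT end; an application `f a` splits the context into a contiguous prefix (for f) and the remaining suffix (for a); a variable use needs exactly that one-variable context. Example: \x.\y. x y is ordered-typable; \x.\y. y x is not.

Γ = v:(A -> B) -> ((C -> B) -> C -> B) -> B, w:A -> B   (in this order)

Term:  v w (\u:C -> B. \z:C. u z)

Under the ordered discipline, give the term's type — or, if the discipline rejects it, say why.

term : B
usage: v: 1×, w: 1×, u (bound): 1×, z (bound): 1×
left-to-right use order: v, w, u, z
typing: well-typed — term : B
per-discipline verdicts: ordered ✓ · linear ✓ · affine ✓ · relevant ✓ · unrestricted ✓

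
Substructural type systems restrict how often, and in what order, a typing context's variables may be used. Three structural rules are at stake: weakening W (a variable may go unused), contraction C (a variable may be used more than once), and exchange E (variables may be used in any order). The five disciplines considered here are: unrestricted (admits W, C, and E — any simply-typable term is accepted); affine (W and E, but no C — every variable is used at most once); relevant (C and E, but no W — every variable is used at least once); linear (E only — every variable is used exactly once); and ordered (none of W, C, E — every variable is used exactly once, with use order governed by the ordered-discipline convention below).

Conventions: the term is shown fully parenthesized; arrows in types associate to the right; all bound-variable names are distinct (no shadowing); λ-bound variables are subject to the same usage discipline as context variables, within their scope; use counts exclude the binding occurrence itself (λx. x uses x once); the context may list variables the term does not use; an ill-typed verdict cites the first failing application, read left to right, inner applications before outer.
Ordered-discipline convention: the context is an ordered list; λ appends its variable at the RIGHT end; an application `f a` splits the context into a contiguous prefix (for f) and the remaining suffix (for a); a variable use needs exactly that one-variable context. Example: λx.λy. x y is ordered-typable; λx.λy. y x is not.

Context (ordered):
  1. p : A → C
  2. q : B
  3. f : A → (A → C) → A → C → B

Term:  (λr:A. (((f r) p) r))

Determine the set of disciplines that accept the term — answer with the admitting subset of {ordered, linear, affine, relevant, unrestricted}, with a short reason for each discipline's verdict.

admitted in: unrestricted
use counts: p ×1, q ×0, f ×1, r (λ-bound) ×2
left-to-right use order: f, r, p, r
typing: well-typed at A → C → B
ordered: ✗, uses contraction: r ×2; q never used (weakening)
linear: ✗, uses contraction: r ×2; q never used (weakening)
affine: ✗, uses contraction: r ×2
relevant: ✗, q never used (weakening)
unrestricted: ✓, type-checks (A → C → B) and nothing is barred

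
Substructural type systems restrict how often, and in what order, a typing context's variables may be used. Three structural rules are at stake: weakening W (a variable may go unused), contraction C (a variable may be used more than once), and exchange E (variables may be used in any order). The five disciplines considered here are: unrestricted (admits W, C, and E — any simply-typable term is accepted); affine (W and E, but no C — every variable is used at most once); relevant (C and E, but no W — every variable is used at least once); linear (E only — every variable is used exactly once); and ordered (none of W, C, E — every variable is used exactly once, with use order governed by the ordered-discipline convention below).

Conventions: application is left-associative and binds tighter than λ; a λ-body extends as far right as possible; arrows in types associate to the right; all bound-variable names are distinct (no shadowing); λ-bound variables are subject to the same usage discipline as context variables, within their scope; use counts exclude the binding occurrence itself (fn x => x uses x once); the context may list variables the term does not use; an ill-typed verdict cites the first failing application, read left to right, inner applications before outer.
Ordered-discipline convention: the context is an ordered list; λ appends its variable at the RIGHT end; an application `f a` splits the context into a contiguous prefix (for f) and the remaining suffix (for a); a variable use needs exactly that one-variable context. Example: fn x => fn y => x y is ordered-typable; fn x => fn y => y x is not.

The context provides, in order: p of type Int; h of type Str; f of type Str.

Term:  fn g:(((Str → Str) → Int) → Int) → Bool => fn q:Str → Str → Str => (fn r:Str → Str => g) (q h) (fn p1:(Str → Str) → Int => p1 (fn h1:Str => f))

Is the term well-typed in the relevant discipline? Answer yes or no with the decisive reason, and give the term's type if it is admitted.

no — p, r, h1 never used (weakening)
variable uses: p ×0, h ×1, f ×1, g (λ-bound) ×1, q (λ-bound) ×1, r (λ-bound) ×0, p1 (λ-bound) ×1, h1 (λ-bound) ×0
order of uses: g, q, h, p1, f
typing: well-typed at ((((Str → Str) → Int) → Int) → Bool) → (Str → Str → Str) → Bool
all disciplines: ordered ✗ · linear ✗ · affine ✓ · relevant ✗ · unrestricted ✓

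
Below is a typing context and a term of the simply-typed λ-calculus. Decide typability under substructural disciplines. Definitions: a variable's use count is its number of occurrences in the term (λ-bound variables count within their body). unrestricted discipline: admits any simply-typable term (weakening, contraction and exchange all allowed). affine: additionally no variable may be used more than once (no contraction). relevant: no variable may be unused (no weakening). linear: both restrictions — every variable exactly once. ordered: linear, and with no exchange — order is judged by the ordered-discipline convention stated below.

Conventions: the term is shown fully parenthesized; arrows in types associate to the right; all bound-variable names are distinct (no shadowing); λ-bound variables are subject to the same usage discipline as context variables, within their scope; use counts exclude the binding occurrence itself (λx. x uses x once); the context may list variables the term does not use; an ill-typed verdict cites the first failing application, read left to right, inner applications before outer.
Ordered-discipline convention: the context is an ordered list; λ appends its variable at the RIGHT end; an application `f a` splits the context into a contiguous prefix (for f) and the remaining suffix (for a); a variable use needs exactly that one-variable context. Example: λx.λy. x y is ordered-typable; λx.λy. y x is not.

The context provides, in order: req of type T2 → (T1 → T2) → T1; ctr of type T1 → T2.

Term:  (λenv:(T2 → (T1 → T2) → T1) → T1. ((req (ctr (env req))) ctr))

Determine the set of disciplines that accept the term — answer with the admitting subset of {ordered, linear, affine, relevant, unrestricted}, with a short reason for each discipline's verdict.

admitting disciplines: relevant, unrestricted
use counts: req: 2×, ctr: 2×, env (bound): 1×
uses in reading order: req, ctr, env, req, ctr
typing: the term checks, with type ((T2 → (T1 → T2) → T1) → T1) → T1
ordered: ✗ — repeated use of req ×2, ctr ×2
linear: ✗ — repeated use of req ×2, ctr ×2
affine: ✗ — repeated use of req ×2, ctr ×2
relevant: ✓ — every one of req, ctr, env appears
unrestricted: ✓ — well-typed at ((T2 → (T1 → T2) → T1) → T1) → T1; no restrictions here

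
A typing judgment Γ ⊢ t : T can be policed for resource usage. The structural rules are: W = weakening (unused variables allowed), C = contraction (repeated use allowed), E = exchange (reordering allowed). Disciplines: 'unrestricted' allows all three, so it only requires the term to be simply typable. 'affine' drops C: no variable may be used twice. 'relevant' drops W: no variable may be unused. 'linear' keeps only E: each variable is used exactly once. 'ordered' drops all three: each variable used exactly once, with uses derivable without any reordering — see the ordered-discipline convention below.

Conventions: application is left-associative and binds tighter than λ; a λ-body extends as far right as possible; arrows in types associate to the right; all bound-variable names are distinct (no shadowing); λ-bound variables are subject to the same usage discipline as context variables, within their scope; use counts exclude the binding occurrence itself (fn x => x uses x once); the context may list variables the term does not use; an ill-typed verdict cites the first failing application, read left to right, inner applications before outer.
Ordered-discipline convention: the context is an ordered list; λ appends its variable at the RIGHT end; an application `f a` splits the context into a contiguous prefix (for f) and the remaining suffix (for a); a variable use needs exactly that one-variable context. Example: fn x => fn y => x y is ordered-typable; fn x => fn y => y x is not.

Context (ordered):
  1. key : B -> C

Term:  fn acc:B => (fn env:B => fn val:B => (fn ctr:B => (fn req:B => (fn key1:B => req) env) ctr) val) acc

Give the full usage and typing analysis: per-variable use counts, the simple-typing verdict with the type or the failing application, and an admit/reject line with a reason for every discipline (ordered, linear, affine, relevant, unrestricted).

usage: key=0; acc [bound]=1; env [bound]=1; val [bound]=1; ctr [bound]=1; req [bound]=1; key1 [bound]=0
order of uses: req, env, ctr, val, acc
typing: well-typed — term : B -> B -> B
ordered ✗ (key, key1 left unused)
linear ✗ (key, key1 left unused)
affine ✓ (no duplicate uses among key, acc, env, val, ctr, req, key1)
relevant ✗ (key, key1 left unused)
unrestricted ✓ (simply typable at B -> B -> B; W, C, E all held)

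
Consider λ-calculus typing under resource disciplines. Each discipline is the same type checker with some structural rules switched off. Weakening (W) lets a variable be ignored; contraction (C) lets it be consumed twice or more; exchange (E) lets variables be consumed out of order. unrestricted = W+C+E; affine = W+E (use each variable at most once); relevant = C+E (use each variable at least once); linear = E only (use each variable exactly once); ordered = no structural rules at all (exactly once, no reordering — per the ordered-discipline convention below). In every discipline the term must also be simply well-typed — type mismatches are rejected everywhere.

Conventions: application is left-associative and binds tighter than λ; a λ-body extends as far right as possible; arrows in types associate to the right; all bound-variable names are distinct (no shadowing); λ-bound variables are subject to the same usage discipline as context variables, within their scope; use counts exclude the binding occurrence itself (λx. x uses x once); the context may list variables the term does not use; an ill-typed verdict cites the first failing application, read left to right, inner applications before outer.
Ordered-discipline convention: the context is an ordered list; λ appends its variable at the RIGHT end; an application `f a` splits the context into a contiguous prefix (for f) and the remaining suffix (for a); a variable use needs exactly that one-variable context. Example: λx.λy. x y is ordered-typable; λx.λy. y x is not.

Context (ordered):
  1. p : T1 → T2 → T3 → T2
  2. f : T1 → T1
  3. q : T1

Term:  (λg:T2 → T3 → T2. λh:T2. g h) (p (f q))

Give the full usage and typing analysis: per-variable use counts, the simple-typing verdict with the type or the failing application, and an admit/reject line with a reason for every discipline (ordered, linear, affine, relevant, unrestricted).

variable uses: p: 1×, f: 1×, q: 1×, g (bound): 1×, h (bound): 1×
uses in reading order: g, h, p, f, q
typing: well-typed — term : T2 → T3 → T2
ordered: ✓ — one use each (p, f, q, g, h); ordered split holds
linear: ✓ — p, f, q, g, h: one use apiece
affine: ✓ — at most one use each (p, f, q, g, h)
relevant: ✓ — none of p, f, q, g, h goes unused
unrestricted: ✓ — well-typed at T2 → T3 → T2; no restrictions here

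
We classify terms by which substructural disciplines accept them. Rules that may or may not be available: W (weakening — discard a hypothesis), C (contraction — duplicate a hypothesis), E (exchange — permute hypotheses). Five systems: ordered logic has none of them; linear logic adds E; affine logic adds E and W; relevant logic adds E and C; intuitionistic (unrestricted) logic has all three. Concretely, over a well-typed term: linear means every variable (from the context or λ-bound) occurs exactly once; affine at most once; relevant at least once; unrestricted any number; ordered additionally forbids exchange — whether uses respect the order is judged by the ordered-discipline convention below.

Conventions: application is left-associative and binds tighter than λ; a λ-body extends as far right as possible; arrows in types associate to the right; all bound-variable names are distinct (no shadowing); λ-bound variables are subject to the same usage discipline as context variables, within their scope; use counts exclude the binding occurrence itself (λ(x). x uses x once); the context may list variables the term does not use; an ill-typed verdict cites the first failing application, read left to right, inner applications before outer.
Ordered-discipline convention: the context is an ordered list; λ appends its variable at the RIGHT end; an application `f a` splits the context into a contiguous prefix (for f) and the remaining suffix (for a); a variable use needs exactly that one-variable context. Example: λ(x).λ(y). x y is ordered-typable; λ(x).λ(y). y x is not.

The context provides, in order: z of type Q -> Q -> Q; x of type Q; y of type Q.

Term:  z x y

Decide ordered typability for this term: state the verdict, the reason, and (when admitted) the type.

yes — z, x, y: once each, no exchange needed; term : Q
use counts: z=1; x=1; y=1
use order (left to right): z, x, y
typing: the term checks, with type Q
across the five disciplines: ordered ✓, linear ✓, affine ✓, relevant ✓, unrestricted ✓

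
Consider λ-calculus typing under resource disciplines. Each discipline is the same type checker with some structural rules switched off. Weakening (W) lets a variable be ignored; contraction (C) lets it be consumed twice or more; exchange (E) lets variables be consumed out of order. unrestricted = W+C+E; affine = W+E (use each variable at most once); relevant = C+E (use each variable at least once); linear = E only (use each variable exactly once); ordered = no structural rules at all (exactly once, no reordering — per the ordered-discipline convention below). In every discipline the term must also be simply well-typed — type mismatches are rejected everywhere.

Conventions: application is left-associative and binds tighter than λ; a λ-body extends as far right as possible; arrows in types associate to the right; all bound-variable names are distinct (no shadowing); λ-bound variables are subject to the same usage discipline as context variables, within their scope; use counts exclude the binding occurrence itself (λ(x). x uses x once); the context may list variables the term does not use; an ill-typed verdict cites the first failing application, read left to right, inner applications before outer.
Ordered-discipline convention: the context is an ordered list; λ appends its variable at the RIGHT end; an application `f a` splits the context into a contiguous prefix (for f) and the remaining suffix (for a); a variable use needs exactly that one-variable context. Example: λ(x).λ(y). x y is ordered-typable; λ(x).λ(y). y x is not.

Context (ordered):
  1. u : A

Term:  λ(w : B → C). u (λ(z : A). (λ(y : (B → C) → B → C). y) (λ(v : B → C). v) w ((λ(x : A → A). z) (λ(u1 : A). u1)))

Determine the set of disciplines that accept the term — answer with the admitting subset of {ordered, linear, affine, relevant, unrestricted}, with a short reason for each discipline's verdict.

accepted by: none
use counts: u=1; w (λ-bound)=1; z (λ-bound)=1; y (λ-bound)=1; v (λ-bound)=1; x (λ-bound)=0; u1 (λ-bound)=1
order of uses: u, y, v, w, z, u1
typing: ill-typed: argument of type A where B is required
ordered: ✗ — the type mismatch rejects it
linear: ✗ — not simply typable
affine: ✗ — fails simple typing
relevant: ✗ — a type mismatch blocks all five
unrestricted: ✗ — the type mismatch rejects it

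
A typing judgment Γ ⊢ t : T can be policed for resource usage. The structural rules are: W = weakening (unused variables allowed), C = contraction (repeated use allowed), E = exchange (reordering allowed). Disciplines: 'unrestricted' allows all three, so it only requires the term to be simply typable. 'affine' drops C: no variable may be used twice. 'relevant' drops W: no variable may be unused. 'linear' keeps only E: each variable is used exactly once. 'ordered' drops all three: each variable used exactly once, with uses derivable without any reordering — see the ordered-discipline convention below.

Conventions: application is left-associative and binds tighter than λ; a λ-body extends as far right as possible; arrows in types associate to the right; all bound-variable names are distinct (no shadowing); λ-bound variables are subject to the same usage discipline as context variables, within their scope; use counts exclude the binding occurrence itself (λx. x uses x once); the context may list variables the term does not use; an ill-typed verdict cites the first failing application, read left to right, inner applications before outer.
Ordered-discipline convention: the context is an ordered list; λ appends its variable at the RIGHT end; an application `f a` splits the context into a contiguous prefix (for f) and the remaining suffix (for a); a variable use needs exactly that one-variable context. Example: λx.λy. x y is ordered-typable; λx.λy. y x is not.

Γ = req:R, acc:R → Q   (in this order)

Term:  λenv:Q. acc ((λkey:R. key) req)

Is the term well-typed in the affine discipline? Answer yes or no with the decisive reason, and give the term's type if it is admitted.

yes — req, acc, env, key: no repeats, contraction unneeded; term : Q → Q
counts: req: 1, acc: 1, env (bound): 0, key (bound): 1
left-to-right use order: acc, key, req
typing: ✓ — Q → Q
summary: ordered ✗; linear ✗; affine ✓; relevant ✗; unrestricted ✓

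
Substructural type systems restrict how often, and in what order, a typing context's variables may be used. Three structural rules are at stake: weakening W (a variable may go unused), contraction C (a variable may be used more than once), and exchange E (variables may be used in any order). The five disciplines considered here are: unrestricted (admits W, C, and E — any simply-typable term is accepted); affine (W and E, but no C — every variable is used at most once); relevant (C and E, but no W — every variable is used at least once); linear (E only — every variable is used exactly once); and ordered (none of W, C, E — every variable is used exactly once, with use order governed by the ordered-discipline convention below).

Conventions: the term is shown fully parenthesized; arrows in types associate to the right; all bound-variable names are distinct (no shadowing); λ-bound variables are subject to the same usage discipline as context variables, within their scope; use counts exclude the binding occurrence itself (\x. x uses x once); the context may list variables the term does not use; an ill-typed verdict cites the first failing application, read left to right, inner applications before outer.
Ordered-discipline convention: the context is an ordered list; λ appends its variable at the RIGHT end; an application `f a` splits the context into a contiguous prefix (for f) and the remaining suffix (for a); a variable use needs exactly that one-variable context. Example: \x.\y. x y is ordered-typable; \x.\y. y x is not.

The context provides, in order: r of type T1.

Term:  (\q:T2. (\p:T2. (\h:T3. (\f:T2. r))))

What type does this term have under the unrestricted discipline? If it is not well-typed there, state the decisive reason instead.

term : T2 -> T2 -> T3 -> T2 -> T1
usage: r: 1; q (λ-bound): 0; p (λ-bound): 0; h (λ-bound): 0; f (λ-bound): 0
use order (left to right): r
typing: well-typed at T2 -> T2 -> T3 -> T2 -> T1
summary: ordered ✗ | linear ✗ | affine ✓ | relevant ✗ | unrestricted ✓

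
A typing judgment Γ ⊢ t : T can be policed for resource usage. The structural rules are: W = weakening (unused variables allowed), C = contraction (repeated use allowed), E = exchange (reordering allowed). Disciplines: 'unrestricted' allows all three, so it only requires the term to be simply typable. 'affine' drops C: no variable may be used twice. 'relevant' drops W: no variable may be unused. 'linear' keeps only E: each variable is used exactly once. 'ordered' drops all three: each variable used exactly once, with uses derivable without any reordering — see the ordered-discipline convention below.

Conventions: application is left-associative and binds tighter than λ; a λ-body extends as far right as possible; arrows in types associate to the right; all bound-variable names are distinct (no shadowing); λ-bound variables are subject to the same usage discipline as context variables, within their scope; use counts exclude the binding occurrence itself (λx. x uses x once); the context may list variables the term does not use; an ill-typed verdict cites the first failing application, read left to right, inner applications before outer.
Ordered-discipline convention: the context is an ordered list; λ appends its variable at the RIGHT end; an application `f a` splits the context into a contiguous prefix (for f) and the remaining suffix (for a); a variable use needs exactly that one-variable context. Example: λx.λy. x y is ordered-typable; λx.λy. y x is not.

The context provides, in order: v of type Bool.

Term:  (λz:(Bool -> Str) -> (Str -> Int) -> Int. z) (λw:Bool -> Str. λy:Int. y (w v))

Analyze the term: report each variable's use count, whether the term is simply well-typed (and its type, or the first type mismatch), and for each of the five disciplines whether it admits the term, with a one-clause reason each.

use counts: v ×1; z (λ-bound) ×1; w (λ-bound) ×1; y (λ-bound) ×1
left-to-right use order: z, y, w, v
typing: ill-typed: can't apply a value of type Int
ordered ✗ (fails simple typing)
linear ✗ (a type mismatch blocks all five)
affine ✗ (the type mismatch rejects it)
relevant ✗ (not simply typable)
unrestricted ✗ (fails simple typing)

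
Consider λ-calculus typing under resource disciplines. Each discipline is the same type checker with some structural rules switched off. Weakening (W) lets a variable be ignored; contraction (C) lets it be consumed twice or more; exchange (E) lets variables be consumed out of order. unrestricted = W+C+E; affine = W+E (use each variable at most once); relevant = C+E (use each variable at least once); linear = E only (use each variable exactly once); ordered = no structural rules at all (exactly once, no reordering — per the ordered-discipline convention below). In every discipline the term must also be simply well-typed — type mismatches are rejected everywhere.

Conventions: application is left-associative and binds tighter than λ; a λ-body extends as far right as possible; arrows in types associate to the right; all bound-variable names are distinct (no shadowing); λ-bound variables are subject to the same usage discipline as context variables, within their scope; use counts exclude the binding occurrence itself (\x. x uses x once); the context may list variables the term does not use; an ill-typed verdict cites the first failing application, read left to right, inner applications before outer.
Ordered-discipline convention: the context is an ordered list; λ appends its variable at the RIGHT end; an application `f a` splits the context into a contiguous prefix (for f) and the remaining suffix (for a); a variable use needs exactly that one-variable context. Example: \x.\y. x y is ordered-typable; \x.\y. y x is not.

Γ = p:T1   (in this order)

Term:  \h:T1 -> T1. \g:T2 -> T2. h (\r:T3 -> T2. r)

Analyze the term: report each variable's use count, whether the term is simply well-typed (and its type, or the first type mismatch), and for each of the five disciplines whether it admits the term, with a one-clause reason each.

use counts: p=0, h [bound]=1, g [bound]=0, r [bound]=1
uses in reading order: h, r
typing: ill-typed: an argument (T3 -> T2) -> T3 -> T2 mismatches the expected T1
ordered ✗ (the type mismatch rejects it)
linear ✗ (not simply typable)
affine ✗ (fails simple typing)
relevant ✗ (a type mismatch blocks all five)
unrestricted ✗ (the type mismatch rejects it)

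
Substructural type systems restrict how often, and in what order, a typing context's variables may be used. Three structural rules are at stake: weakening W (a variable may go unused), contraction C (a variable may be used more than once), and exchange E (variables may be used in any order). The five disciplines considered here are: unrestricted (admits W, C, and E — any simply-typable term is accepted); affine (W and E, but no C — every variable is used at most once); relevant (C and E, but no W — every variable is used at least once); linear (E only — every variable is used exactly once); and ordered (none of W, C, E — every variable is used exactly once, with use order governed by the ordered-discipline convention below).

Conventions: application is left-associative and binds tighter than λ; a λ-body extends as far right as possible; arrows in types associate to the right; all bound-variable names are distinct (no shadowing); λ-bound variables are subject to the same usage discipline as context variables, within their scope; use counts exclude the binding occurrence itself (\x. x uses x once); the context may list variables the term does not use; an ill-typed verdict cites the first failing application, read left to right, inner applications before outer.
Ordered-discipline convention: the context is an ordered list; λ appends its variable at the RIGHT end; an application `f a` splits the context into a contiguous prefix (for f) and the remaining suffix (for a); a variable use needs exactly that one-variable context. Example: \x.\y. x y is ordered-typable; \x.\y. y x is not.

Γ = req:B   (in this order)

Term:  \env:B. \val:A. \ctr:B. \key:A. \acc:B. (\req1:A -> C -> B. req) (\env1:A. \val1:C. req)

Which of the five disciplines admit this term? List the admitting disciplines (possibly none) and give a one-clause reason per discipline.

accepted by: unrestricted
counts: req: 2; env (λ-bound): 0; val (λ-bound): 0; ctr (λ-bound): 0; key (λ-bound): 0; acc (λ-bound): 0; req1 (λ-bound): 0; env1 (λ-bound): 0; val1 (λ-bound): 0
uses in reading order: req, req
typing: well-typed — term : B -> A -> B -> A -> B -> B
ordered: ✗, uses contraction: req ×2; needs weakening: env, val, ctr, key, acc, req1, env1, val1 unused
linear: ✗, uses contraction: req ×2; needs weakening: env, val, ctr, key, acc, req1, env1, val1 unused
affine: ✗, uses contraction: req ×2
relevant: ✗, needs weakening: env, val, ctr, key, acc, req1, env1, val1 unused
unrestricted: ✓, simply typable at B -> A -> B -> A -> B -> B; W, C, E all held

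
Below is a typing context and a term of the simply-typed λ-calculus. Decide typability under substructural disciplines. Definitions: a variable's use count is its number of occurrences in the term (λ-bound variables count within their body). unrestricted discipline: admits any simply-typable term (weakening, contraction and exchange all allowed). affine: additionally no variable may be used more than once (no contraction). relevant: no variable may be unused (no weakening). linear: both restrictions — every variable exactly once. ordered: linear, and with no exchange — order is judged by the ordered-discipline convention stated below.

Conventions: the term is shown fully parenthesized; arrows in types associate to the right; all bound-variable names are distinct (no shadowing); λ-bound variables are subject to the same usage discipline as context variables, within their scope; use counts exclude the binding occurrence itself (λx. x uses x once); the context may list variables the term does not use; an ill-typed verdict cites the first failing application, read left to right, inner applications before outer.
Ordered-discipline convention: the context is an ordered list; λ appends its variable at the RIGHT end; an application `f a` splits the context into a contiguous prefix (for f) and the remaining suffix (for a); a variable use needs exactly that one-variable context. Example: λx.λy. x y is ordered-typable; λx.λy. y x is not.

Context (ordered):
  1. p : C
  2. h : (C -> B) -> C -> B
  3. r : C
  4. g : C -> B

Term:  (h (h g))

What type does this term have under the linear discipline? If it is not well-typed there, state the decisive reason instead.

not well-typed under linear — uses contraction: h ×2; needs weakening: p, r unused
use counts: p: 0, h: 2, r: 0, g: 1
left-to-right use order: h, h, g
typing: well-typed at C -> B
per-discipline verdicts: ordered ✗ · linear ✗ · affine ✗ · relevant ✗ · unrestricted ✓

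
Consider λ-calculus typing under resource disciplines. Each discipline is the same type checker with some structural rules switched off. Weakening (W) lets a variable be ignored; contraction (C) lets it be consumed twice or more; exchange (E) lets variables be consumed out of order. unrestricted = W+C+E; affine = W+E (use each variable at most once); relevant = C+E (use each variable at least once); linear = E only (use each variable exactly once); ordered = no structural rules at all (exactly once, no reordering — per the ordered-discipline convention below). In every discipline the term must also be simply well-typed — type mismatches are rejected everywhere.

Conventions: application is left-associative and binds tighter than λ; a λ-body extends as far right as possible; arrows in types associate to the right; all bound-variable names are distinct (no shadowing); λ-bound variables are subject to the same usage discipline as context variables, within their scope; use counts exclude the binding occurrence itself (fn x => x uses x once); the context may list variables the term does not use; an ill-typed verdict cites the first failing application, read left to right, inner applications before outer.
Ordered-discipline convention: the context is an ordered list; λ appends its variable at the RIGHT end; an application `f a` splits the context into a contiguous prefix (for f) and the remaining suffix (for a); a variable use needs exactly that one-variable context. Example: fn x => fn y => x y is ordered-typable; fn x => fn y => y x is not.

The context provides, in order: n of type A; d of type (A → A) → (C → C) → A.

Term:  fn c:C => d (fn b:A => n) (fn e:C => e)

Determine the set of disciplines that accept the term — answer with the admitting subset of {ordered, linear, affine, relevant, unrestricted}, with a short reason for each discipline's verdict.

admitting disciplines: affine, unrestricted
variable uses: n: 1×; d: 1×; c (bound): 0×; b (bound): 0×; e (bound): 1×
left-to-right use order: d, n, e
typing: the term checks, with type C → A
ordered ✗ (needs weakening: c, b unused)
linear ✗ (needs weakening: c, b unused)
affine ✓ (at most one use each (n, d, c, b, e))
relevant ✗ (needs weakening: c, b unused)
unrestricted ✓ (simply typable at C → A; W, C, E all held)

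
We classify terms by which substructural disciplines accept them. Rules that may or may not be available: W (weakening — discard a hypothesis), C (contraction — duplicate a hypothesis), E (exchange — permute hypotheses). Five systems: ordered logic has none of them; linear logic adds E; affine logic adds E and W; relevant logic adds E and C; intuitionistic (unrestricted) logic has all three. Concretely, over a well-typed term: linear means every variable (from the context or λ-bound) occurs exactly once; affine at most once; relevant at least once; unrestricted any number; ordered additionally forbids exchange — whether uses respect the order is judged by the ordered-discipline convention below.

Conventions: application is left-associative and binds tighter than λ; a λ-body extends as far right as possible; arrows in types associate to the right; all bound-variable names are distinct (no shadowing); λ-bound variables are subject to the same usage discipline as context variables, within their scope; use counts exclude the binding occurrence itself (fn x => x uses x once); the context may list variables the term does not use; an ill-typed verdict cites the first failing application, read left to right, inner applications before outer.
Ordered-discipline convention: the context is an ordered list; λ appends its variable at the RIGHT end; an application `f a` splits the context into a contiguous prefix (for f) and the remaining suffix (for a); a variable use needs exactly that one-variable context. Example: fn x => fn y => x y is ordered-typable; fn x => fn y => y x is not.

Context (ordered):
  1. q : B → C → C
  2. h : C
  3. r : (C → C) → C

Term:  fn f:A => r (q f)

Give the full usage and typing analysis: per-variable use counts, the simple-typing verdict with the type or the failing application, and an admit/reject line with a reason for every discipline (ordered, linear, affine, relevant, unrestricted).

variable uses: q=1; h=0; r=1; f (λ-bound)=1
uses in reading order: r, q, f
typing: ill-typed: a function awaiting B gets A
ordered: ✗, a type mismatch blocks all five
linear: ✗, the type mismatch rejects it
affine: ✗, not simply typable
relevant: ✗, fails simple typing
unrestricted: ✗, a type mismatch blocks all five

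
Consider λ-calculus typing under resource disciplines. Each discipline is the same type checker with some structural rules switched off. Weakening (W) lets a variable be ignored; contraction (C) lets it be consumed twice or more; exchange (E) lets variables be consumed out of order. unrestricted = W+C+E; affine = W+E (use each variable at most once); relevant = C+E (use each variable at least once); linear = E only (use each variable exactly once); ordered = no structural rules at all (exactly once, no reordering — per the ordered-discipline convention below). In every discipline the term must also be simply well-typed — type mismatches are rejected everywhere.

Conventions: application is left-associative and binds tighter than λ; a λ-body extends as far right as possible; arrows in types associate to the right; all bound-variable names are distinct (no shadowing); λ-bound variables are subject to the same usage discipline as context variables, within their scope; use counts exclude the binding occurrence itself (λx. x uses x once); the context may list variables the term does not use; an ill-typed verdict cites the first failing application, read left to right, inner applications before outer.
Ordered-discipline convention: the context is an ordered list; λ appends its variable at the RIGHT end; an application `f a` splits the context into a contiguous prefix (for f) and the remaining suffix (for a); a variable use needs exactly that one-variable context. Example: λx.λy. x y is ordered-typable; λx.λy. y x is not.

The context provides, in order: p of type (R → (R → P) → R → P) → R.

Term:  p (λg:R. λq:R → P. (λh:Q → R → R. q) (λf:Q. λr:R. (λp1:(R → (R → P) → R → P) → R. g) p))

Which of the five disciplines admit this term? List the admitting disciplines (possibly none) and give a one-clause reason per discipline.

admitted in: unrestricted
usage: p: 2; g (bound): 1; q (bound): 1; h (bound): 0; f (bound): 0; r (bound): 0; p1 (bound): 0
uses in reading order: p, q, g, p
typing: well-typed at R
ordered: ✗, needs contraction — p ×2; unused: h, f, r, p1 — weakening required
linear: ✗, needs contraction — p ×2; unused: h, f, r, p1 — weakening required
affine: ✗, needs contraction — p ×2
relevant: ✗, unused: h, f, r, p1 — weakening required
unrestricted: ✓, typability at R is all that's needed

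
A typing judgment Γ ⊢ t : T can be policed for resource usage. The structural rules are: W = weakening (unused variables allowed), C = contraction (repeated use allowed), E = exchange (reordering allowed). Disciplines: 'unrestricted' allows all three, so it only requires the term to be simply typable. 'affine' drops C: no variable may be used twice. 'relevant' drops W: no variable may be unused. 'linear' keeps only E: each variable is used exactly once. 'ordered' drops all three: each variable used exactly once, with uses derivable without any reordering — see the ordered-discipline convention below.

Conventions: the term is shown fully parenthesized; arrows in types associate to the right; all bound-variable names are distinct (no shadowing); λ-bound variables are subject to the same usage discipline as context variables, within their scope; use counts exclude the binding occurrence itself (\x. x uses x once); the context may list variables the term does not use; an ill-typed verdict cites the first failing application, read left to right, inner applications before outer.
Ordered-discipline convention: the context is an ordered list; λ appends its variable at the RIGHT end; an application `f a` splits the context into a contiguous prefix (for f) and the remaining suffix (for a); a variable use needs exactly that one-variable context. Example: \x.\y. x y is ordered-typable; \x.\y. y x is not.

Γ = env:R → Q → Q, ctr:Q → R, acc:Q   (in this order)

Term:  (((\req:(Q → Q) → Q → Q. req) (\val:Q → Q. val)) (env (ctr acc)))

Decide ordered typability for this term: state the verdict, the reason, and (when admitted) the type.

yes — env, ctr, acc, req, val: once each, no exchange needed; term : Q → Q
variable uses: env: 1; ctr: 1; acc: 1; req (bound): 1; val (bound): 1
left-to-right use order: req, val, env, ctr, acc
typing: well-typed at Q → Q
per-discipline verdicts: ordered ✓, linear ✓, affine ✓, relevant ✓, unrestricted ✓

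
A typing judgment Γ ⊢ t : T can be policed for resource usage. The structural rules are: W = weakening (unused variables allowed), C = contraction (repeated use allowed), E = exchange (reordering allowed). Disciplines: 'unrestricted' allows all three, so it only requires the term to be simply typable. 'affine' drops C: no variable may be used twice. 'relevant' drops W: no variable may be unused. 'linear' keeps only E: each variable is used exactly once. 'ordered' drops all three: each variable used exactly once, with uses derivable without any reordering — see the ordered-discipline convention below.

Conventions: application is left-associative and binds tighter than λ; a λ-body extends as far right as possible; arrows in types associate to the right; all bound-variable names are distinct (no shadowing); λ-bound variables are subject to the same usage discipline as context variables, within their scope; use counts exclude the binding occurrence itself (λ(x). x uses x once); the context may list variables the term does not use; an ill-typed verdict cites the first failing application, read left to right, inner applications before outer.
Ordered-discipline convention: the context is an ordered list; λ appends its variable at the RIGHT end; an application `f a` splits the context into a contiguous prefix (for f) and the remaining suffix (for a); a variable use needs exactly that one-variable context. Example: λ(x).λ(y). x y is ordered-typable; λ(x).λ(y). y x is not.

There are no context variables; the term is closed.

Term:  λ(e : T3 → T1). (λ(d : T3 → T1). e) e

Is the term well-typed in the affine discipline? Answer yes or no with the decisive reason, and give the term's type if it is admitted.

no — e ×2 used more than once (contraction)
variable uses: e (bound) ×2, d (bound) ×0
order of uses: e, e
typing: ✓ — (T3 → T1) → T3 → T1
per-discipline verdicts: ordered ✗ | linear ✗ | affine ✗ | relevant ✗ | unrestricted ✓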